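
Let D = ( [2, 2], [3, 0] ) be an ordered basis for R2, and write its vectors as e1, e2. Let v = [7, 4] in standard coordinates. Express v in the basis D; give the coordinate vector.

[2, 1]

Write v = c_1 e1 + c_2 e2 and solve for the c_i.
System: 2c_1 + 3c_2 = 7, 2c_1 + 0c_2 = 4; solving gives c_1 = 2, c_2 = 1.
Check: 2e1 + e2 = [7, 4].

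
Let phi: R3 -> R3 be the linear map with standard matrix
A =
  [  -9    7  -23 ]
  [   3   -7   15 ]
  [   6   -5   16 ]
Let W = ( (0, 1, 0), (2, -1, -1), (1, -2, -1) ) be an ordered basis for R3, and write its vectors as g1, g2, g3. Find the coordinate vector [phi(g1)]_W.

Column 1 of [phi]_W is the W-coordinate vector of phi(g1).
In standard coordinates phi(g1) = A g1 = (7, -7, -5).
Converting to W: (7, -7, -5) = g1 + 2g2 + 3g3, so the coordinate vector is (1, 2, 3).

(1, 2, 3)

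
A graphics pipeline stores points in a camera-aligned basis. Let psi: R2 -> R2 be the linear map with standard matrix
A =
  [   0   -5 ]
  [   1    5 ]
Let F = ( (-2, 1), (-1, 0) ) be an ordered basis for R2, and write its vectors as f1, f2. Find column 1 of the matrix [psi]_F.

(3, -1)

Compute psi(f1) = A f1 = (-5, 3) in standard coordinates.
Then write this in F-coordinates: solve for y in y_1 f1 + y_2 f2 = (-5, 3).
This gives y = (3, -1), which is column 1 of [psi]_F.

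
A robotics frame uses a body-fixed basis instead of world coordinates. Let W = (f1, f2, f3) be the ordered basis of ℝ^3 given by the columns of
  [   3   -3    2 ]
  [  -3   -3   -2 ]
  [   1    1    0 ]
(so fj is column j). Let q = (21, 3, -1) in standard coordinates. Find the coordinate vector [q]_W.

(3, -4, 0)

Write q = c_1 f1 + ... + c_3 f3 and solve for the c_i.
Gaussian elimination on [M | q] yields c = (3, -4, 0).
Check: 3f1 - 4f2 + 0·f3 = (21, 3, -1).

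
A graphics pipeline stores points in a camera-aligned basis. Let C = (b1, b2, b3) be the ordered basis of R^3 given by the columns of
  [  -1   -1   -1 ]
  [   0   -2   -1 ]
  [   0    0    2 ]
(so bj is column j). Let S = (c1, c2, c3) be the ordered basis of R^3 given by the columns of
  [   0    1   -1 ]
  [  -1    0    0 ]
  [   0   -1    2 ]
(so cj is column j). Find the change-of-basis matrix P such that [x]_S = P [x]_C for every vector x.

Column j of P is [bj]_S, since P maps C-coordinates to S-coordinates.
Expressing b1 in S: b1 = 0·c1 - 2c2 - c3, so column 1 of P is (0, -2, -1).
Doing the same for each bj gives P = [[0, 2, 1], [-2, -2, 0], [-1, -1, 1]].

[[0, 2, 1], [-2, -2, 0], [-1, -1, 1]]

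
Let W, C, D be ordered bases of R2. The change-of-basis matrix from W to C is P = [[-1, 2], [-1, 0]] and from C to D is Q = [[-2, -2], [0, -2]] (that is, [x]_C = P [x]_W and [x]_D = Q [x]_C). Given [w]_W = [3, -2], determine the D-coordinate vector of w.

[20, 6]

First [w]_C = P [w]_W = [-7, -3].
Then [w]_D = Q [w]_C = [20, 6].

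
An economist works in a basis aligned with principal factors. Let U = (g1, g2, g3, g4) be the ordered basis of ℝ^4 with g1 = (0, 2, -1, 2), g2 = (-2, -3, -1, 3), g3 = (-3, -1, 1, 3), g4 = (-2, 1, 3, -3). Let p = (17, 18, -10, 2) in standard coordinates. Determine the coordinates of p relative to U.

Write p = c_1 g1 + ... + c_4 g4 and solve for the c_i.
Solving this 4x4 system gives c = (4, -4, -1, -3).
Check: 4g1 - 4g2 - g3 - 3g4 = (17, 18, -10, 2).

(4, -4, -1, -3)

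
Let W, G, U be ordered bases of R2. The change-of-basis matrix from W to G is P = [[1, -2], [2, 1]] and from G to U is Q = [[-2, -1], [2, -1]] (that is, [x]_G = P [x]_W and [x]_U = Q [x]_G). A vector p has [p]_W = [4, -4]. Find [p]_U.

Composing the changes, [p]_U = Q P [p]_W.
Q P = [[-4, 3], [0, -5]]; applying this to [4, -4] gives [-28, 20].

[-28, 20]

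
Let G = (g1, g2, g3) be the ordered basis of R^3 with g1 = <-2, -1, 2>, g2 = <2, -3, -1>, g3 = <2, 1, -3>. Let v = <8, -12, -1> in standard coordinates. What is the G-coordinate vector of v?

<-3, 4, -3>

We seek scalars with c_1 g1 + ... + c_3 g3 = v; equivalently solve M c = v where the columns of M are g1, ..., g3.
Solving this 3x3 system gives c = (-3, 4, -3).
Check: -3g1 + 4g2 - 3g3 = <8, -12, -1>.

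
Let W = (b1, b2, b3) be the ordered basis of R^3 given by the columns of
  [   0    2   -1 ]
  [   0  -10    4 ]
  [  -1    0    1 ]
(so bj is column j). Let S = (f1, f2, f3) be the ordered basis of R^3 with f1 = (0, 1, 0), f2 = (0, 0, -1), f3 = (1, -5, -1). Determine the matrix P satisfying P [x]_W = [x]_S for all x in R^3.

[[0, 0, -1], [1, -2, 0], [0, 2, -1]]

Take x = bj: its W-coordinates are the j-th standard unit vector, so P e_j — column j of P — equals [bj]_S.
b1 = 0·f1 + f2 + 0·f3, giving column 1 = (0, 1, 0); repeating for each j gives P = [[0, 0, -1], [1, -2, 0], [0, 2, -1]].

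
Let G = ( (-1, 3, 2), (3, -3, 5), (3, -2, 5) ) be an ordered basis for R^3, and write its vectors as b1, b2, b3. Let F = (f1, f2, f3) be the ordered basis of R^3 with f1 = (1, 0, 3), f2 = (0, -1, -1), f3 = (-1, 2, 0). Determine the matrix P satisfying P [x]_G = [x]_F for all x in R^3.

Column j of P is [bj]_F, since P maps G-coordinates to F-coordinates.
Expressing b1 in F: b1 = f1 + f2 + 2f3, so column 1 of P is (1, 1, 2).
Doing the same for each bj gives P = [[1, 2, 1], [1, 1, -2], [2, -1, -2]].

[[1, 2, 1], [1, 1, -2], [2, -1, -2]]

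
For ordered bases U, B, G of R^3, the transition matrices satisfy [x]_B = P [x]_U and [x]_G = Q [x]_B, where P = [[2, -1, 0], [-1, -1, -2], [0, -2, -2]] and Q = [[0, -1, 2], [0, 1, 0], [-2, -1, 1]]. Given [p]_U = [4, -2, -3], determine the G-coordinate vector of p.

[16, 4, -14]

Composing the changes, [p]_G = Q P [p]_U.
Q P = [[1, -3, -2], [-1, -1, -2], [-3, 1, 0]]; applying this to [4, -2, -3] gives [16, 4, -14].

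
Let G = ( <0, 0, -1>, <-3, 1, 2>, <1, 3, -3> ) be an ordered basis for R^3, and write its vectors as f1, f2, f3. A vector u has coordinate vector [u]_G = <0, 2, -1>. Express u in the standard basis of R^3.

<-7, -1, 7>

The coordinates say u = 0·f1 + 2f2 - f3; adding the scaled basis vectors gives <-7, -1, 7>.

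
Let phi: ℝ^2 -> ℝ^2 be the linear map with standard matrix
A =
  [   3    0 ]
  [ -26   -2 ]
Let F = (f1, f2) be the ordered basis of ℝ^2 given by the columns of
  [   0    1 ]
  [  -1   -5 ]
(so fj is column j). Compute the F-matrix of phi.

The j-th column of [phi]_F is [phi(fj)]_F.
phi(f1) = A f1 = <0, 2> = -2f1 + 0·f2, so column 1 is <-2, 0>.
Repeating for f2 and assembling the columns gives [[-2, 1], [0, 3]].

[[-2, 1], [0, 3]]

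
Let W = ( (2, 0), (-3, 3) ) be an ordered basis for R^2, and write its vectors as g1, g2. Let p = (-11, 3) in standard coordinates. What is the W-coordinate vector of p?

[p]_W is the unique c with M c = p, where M has columns g1, g2.
System: 2c_1 - 3c_2 = -11, 0c_1 + 3c_2 = 3; solving gives c_1 = -4, c_2 = 1.
Check: -4g1 + g2 = (-11, 3).

(-4, 1)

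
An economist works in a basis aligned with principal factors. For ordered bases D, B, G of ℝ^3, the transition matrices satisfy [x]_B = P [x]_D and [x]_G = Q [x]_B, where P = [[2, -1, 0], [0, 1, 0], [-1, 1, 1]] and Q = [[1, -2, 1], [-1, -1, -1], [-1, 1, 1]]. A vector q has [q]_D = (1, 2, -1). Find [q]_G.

(-4, -2, 2)

Composing the changes, [q]_G = Q P [q]_D.
Q P = [[1, -2, 1], [-1, -1, -1], [-3, 3, 1]]; applying this to (1, 2, -1) gives (-4, -2, 2).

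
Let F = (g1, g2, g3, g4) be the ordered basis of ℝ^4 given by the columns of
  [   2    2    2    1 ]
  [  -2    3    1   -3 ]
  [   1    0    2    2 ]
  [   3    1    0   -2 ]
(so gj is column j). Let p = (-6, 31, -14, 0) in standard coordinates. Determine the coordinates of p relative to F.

(-4, 4, -1, -4)

We seek scalars with c_1 g1 + ... + c_4 g4 = p; equivalently solve M c = p where the columns of M are g1, ..., g4.
Gaussian elimination on [M | p] yields c = (-4, 4, -1, -4).
Check: -4g1 + 4g2 - g3 - 4g4 = (-6, 31, -14, 0).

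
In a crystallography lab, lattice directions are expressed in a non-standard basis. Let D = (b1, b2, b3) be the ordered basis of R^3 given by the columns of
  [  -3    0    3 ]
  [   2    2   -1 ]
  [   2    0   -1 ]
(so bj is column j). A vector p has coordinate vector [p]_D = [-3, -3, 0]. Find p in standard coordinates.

p = M [p]_D, where M has columns b1, ..., b3.
Carrying out the matrix-vector product, p = [9, -12, -6].

[9, -12, -6]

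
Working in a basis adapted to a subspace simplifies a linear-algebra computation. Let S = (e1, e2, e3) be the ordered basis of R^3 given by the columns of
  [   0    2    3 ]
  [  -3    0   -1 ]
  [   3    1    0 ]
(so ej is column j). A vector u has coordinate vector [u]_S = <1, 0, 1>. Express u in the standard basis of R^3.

By definition u = e1 + 0·e2 + e3.
Summing componentwise gives <3, -4, 3>.

<3, -4, 3>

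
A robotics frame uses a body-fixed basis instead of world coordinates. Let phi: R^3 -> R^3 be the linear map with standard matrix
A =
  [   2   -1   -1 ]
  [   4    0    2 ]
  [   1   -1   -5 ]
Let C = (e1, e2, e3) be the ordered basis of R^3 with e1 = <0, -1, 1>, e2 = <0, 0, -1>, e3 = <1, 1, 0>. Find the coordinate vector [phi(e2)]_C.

<3, -2, 1>

Compute phi(e2) = A e2 = <1, -2, 5> in standard coordinates.
Then write this in C-coordinates: solve for y in y_1 e1 + ... + y_3 e3 = <1, -2, 5>.
This gives y = <3, -2, 1>, which is column 2 of [phi]_C.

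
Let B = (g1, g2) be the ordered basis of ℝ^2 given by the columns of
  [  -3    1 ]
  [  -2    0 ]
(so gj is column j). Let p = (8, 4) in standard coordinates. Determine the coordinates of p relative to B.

(-2, 2)

We seek scalars with c_1 g1 + c_2 g2 = p; equivalently solve M c = p where the columns of M are g1, g2.
System: -3c_1 + c_2 = 8, -2c_1 + 0c_2 = 4; solving gives c_1 = -2, c_2 = 2.
Check: -2g1 + 2g2 = (8, 4).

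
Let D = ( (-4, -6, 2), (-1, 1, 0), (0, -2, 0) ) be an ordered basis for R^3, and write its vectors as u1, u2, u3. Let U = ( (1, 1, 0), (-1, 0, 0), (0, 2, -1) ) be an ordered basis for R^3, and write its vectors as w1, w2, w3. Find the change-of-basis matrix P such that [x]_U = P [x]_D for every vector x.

[[-2, 1, -2], [2, 2, -2], [-2, 0, 0]]

Let M have columns uj and N have columns wj. Then for every x, N [x]_U = x = M [x]_D, so P = N^(-1) M.
Since det N = -1, N^(-1) has integer entries; multiplying gives P = [[-2, 1, -2], [2, 2, -2], [-2, 0, 0]].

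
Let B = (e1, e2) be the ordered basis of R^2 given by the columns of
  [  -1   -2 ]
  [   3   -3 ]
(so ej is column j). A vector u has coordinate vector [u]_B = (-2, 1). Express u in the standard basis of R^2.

The coordinates say u = -2e1 + e2; adding the scaled basis vectors gives (0, -9).

(0, -9)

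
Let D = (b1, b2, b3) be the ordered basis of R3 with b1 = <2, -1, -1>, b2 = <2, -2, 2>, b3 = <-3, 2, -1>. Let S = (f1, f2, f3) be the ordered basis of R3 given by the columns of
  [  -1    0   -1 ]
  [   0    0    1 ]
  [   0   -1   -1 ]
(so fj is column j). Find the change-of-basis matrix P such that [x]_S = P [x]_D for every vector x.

[[-1, 0, 1], [2, 0, -1], [-1, -2, 2]]

Column j of P is [bj]_S, since P maps D-coordinates to S-coordinates.
Expressing b1 in S: b1 = -f1 + 2f2 - f3, so column 1 of P is <-1, 2, -1>.
Doing the same for each bj gives P = [[-1, 0, 1], [2, 0, -1], [-1, -2, 2]].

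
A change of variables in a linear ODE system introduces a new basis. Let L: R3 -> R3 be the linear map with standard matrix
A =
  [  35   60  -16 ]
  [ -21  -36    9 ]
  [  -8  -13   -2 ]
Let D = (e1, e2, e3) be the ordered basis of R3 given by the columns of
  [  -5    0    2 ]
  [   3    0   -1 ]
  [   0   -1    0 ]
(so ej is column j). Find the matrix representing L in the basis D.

Let P have columns e1, ..., e3. Then [L]_D = P^(-1) A P.
Here det P = -1, so P^(-1) is integer; computing A P first and then P^(-1)(A P) gives [[-1, -2, -2], [-1, -2, 3], [0, 3, 0]].

[[-1, -2, -2], [-1, -2, 3], [0, 3, 0]]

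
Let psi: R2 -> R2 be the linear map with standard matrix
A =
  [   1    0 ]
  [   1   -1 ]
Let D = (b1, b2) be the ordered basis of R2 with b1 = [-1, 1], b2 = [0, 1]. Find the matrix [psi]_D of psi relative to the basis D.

The j-th column of [psi]_D is [psi(bj)]_D.
psi(b1) = A b1 = [-1, -2] = b1 - 3b2, so column 1 is [1, -3].
Repeating for b2 and assembling the columns gives [[1, 0], [-3, -1]].

[[1, 0], [-3, -1]]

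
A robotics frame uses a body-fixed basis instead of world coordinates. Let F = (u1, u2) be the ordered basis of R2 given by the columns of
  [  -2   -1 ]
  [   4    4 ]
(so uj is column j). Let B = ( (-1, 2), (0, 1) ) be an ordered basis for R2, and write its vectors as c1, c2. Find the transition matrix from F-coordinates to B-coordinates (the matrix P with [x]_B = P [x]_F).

[[2, 1], [0, 2]]

Column j of P is [uj]_B, since P maps F-coordinates to B-coordinates.
Expressing u1 in B: u1 = 2c1 + 0·c2, so column 1 of P is (2, 0).
Doing the same for each uj gives P = [[2, 1], [0, 2]].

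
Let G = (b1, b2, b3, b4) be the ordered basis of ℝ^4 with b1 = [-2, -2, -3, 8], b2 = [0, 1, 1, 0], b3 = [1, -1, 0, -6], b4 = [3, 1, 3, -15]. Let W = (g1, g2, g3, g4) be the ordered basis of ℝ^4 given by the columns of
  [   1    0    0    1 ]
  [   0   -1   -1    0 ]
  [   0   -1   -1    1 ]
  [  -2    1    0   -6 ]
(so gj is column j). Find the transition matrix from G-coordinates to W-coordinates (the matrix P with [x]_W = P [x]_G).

Column j of P is [bj]_W, since P maps G-coordinates to W-coordinates.
Expressing b1 in W: b1 = -g1 + 0·g2 + 2g3 - g4, so column 1 of P is [-1, 0, 2, -1].
Doing the same for each bj gives P = [[-1, 0, 0, 1], [0, 0, 0, -1], [2, -1, 1, 0], [-1, 0, 1, 2]].

[[-1, 0, 0, 1], [0, 0, 0, -1], [2, -1, 1, 0], [-1, 0, 1, 2]]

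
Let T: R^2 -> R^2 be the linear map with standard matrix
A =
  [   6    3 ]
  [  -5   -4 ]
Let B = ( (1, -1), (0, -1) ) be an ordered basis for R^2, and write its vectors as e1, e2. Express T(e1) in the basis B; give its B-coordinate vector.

Column 1 of [T]_B is the B-coordinate vector of T(e1).
In standard coordinates T(e1) = A e1 = (3, -1).
Converting to B: (3, -1) = 3e1 - 2e2, so the coordinate vector is (3, -2).

(3, -2)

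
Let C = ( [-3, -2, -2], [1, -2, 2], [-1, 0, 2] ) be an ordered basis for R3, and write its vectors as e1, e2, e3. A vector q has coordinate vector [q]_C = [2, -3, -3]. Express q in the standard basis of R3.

[-6, 2, -16]

By definition q = 2e1 - 3e2 - 3e3.
Summing componentwise gives [-6, 2, -16].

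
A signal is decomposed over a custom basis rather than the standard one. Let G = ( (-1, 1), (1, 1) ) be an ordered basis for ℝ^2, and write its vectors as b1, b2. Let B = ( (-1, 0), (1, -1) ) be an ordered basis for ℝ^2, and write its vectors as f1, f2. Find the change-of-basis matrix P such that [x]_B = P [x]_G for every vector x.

Take x = bj: its G-coordinates are the j-th standard unit vector, so P e_j — column j of P — equals [bj]_B.
b1 = 0·f1 - f2, giving column 1 = (0, -1); repeating for each j gives P = [[0, -2], [-1, -1]].

[[0, -2], [-1, -1]]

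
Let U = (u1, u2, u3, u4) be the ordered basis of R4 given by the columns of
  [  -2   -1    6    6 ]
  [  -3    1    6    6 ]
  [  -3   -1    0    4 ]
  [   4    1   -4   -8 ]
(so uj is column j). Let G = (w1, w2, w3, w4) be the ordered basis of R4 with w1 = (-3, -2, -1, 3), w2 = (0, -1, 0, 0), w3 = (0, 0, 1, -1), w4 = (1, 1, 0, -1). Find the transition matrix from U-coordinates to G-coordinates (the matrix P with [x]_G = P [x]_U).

Column j of P is [uj]_G, since P maps U-coordinates to G-coordinates.
Expressing u1 in G: u1 = w1 + 2w2 - 2w3 + w4, so column 1 of P is (1, 2, -2, 1).
Doing the same for each uj gives P = [[1, 1, -2, -2], [2, -1, -2, -2], [-2, 0, -2, 2], [1, 2, 0, 0]].

[[1, 1, -2, -2], [2, -1, -2, -2], [-2, 0, -2, 2], [1, 2, 0, 0]]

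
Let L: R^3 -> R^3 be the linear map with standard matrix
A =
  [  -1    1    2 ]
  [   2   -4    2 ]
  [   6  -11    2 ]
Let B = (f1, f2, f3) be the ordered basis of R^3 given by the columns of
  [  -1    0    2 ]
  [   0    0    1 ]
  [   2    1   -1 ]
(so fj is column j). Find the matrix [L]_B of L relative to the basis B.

The j-th column of [L]_B is [L(fj)]_B.
L(f1) = A f1 = [5, 2, -2] = -f1 + 2f2 + 2f3, so column 1 is [-1, 2, 2].
Repeating for f2, f3 and assembling the columns gives [[-1, 2, -1], [2, 0, -1], [2, 2, -2]].

[[-1, 2, -1], [2, 0, -1], [2, 2, -2]]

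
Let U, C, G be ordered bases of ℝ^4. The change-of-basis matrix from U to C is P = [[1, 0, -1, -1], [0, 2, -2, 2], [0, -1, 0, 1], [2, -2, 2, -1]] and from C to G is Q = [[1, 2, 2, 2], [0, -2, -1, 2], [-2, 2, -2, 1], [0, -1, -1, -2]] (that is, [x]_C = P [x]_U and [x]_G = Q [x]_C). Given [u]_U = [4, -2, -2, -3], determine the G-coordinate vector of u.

[17, 35, -17, -15]

First [u]_C = P [u]_U = [9, -6, -1, 11].
Then [u]_G = Q [u]_C = [17, 35, -17, -15].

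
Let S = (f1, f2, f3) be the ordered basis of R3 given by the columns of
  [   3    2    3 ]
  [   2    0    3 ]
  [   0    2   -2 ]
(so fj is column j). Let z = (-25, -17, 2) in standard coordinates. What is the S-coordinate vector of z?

(-4, -2, -3)

We seek scalars with c_1 f1 + ... + c_3 f3 = z; equivalently solve M c = z where the columns of M are f1, ..., f3.
Solving this 3x3 system gives c = (-4, -2, -3).
Check: -4f1 - 2f2 - 3f3 = (-25, -17, 2).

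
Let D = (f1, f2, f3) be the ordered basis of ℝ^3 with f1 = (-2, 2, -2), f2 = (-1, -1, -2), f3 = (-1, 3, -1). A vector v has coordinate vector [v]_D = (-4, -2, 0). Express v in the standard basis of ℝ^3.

The coordinates say v = -4f1 - 2f2 + 0·f3; adding the scaled basis vectors gives (10, -6, 12).

(10, -6, 12)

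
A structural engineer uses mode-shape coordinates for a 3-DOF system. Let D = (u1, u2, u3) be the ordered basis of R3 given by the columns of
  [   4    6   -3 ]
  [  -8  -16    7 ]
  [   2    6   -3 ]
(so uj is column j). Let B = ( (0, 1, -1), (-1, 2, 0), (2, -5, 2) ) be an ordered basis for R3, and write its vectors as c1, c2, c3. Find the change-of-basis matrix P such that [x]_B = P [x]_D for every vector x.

[[2, -2, -1], [0, -2, -1], [2, 2, -2]]

Take x = uj: its D-coordinates are the j-th standard unit vector, so P e_j — column j of P — equals [uj]_B.
u1 = 2c1 + 0·c2 + 2c3, giving column 1 = (2, 0, 2); repeating for each j gives P = [[2, -2, -1], [0, -2, -1], [2, 2, -2]].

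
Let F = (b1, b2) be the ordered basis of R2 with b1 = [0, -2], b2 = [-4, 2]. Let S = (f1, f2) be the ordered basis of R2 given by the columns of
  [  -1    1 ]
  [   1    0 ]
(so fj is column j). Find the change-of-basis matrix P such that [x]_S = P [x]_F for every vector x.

[[-2, 2], [-2, -2]]

Column j of P is [bj]_S, since P maps F-coordinates to S-coordinates.
Expressing b1 in S: b1 = -2f1 - 2f2, so column 1 of P is [-2, -2].
Doing the same for each bj gives P = [[-2, 2], [-2, -2]].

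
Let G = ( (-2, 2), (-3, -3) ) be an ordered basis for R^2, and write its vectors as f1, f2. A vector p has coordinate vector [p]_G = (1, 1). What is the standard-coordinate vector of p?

p = M [p]_G, where M has columns f1, f2.
Carrying out the matrix-vector product, p = (-5, -1).

(-5, -1)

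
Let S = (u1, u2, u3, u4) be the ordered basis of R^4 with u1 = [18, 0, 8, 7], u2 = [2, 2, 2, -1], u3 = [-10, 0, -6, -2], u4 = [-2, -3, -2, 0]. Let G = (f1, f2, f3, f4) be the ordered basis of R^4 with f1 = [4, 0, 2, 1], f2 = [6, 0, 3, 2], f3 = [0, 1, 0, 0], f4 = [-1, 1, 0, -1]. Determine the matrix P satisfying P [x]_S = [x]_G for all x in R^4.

[[1, 1, 0, 2], [2, 0, -2, -2], [2, 0, 2, -1], [-2, 2, -2, -2]]

Let M have columns uj and N have columns fj. Then for every x, N [x]_G = x = M [x]_S, so P = N^(-1) M.
Since det N = 1, N^(-1) has integer entries; multiplying gives P = [[1, 1, 0, 2], [2, 0, -2, -2], [2, 0, 2, -1], [-2, 2, -2, -2]].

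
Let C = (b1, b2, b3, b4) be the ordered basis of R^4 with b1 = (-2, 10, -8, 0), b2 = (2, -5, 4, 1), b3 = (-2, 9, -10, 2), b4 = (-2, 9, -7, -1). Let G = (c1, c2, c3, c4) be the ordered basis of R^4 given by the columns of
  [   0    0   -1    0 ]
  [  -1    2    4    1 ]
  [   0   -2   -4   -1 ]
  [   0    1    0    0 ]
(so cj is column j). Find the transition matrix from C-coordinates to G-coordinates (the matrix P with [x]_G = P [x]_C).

[[-2, 1, 1, -2], [0, 1, 2, -1], [2, -2, 2, 2], [0, 2, -2, 1]]

Let M have columns bj and N have columns cj. Then for every x, N [x]_G = x = M [x]_C, so P = N^(-1) M.
Since det N = 1, N^(-1) has integer entries; multiplying gives P = [[-2, 1, 1, -2], [0, 1, 2, -1], [2, -2, 2, 2], [0, 2, -2, 1]].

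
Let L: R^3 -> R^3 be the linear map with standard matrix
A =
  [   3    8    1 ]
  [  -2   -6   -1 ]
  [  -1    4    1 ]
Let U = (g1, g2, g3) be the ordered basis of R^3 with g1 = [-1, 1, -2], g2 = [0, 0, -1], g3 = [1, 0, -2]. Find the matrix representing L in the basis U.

[[-2, 1, 0], [-1, -1, 1], [1, 0, 1]]

Let P have columns g1, ..., g3. Then [L]_U = P^(-1) A P.
Here det P = -1, so P^(-1) is integer; computing A P first and then P^(-1)(A P) gives [[-2, 1, 0], [-1, -1, 1], [1, 0, 1]].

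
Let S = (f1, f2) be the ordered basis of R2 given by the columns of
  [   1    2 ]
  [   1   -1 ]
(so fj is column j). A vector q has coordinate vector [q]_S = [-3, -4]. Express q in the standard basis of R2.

[-11, 1]

q = M [q]_S, where M has columns f1, f2.
Carrying out the matrix-vector product, q = [-11, 1].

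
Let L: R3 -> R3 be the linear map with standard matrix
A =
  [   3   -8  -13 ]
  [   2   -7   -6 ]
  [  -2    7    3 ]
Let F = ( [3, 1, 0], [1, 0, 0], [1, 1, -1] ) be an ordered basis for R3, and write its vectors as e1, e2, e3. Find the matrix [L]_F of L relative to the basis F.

[[0, 0, 3], [2, 1, 1], [-1, 2, -2]]

With P the matrix whose columns are e1, ..., e3, [L]_F = P^(-1) A P.
Column by column: L(e1) = A e1 = [1, -1, 1]; its F-coordinates [0, 2, -1] give column 1.
Continuing for each basis vector yields [L]_F = [[0, 0, 3], [2, 1, 1], [-1, 2, -2]].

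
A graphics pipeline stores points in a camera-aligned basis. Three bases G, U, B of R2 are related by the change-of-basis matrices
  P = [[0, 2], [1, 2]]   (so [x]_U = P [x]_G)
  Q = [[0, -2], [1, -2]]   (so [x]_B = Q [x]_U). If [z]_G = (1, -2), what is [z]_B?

Apply P to get U-coordinates (-4, -3), then Q to get B-coordinates.
The result is [z]_B = (6, 2).

(6, 2)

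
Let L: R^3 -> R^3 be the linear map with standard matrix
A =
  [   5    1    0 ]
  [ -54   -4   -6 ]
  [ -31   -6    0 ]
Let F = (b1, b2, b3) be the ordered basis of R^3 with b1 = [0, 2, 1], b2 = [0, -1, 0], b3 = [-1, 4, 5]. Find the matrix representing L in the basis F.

With P the matrix whose columns are b1, ..., b3, [L]_F = P^(-1) A P.
Column by column: L(b1) = A b1 = [2, -14, -12]; its F-coordinates [-2, 2, -2] give column 1.
Continuing for each basis vector yields [L]_F = [[-2, 1, 2], [2, 2, 0], [-2, 1, 1]].

[[-2, 1, 2], [2, 2, 0], [-2, 1, 1]]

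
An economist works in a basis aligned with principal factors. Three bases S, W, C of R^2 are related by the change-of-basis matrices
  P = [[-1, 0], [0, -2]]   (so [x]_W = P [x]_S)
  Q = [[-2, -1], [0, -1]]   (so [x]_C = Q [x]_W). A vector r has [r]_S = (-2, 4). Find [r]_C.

(4, 8)

Apply P to get W-coordinates (2, -8), then Q to get C-coordinates.
The result is [r]_C = (4, 8).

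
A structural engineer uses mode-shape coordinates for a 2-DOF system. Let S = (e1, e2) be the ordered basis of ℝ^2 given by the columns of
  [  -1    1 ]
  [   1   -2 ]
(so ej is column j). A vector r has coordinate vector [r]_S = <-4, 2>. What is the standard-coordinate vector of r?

<6, -8>

The coordinates say r = -4e1 + 2e2; adding the scaled basis vectors gives <6, -8>.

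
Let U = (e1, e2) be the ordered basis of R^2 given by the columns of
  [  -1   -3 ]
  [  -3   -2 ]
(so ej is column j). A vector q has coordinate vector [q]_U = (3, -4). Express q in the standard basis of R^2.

The coordinates say q = 3e1 - 4e2; adding the scaled basis vectors gives (9, -1).

(9, -1)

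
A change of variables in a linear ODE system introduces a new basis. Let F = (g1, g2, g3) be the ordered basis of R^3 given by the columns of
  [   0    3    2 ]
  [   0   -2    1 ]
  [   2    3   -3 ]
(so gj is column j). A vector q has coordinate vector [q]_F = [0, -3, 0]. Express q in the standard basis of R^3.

By definition q = 0·g1 - 3g2 + 0·g3.
Summing componentwise gives [-9, 6, -9].

[-9, 6, -9]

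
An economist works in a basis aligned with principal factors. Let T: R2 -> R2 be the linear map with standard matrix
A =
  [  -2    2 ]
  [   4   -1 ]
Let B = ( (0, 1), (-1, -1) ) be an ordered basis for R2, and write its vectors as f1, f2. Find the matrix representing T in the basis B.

[[-3, -3], [-2, 0]]

Let P have columns f1, f2. Then [T]_B = P^(-1) A P.
Here det P = 1, so P^(-1) is integer; computing A P first and then P^(-1)(A P) gives [[-3, -3], [-2, 0]].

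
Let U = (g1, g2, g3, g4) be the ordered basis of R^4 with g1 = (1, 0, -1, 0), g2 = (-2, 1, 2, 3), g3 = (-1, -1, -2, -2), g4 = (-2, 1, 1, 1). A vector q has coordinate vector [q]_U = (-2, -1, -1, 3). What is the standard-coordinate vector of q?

By definition q = -2g1 - g2 - g3 + 3g4.
Summing componentwise gives (-5, 3, 5, 2).

(-5, 3, 5, 2)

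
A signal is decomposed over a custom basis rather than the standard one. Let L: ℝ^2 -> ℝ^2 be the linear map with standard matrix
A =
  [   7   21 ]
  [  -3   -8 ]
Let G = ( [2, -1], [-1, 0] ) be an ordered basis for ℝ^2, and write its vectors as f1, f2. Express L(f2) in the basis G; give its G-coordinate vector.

Compute L(f2) = A f2 = [-7, 3] in standard coordinates.
Then write this in G-coordinates: solve for y in y_1 f1 + y_2 f2 = [-7, 3].
This gives y = [-3, 1], which is column 2 of [L]_G.

[-3, 1]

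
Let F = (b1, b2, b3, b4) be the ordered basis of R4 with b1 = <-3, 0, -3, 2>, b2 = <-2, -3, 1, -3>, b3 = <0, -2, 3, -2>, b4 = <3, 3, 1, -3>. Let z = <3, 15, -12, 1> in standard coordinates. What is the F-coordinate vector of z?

<2, 0, -3, 3>

We seek scalars with c_1 b1 + ... + c_4 b4 = z; equivalently solve M c = z where the columns of M are b1, ..., b4.
Gaussian elimination on [M | z] yields c = (2, 0, -3, 3).
Check: 2b1 + 0·b2 - 3b3 + 3b4 = <3, 15, -12, 1>.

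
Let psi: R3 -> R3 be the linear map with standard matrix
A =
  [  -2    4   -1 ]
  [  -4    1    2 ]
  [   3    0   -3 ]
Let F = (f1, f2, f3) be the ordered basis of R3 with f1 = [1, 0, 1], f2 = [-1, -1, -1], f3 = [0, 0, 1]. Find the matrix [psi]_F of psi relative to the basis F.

With P the matrix whose columns are f1, ..., f3, [psi]_F = P^(-1) A P.
Column by column: psi(f1) = A f1 = [-3, -2, 0]; its F-coordinates [-1, 2, 3] give column 1.
Continuing for each basis vector yields [psi]_F = [[-1, -2, -3], [2, -1, -2], [3, 1, -2]].

[[-1, -2, -3], [2, -1, -2], [3, 1, -2]]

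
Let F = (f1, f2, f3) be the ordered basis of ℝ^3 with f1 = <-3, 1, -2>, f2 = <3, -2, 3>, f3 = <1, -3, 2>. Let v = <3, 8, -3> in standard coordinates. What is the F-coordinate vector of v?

<-3, -1, -3>

[v]_F is the unique c with M c = v, where M has columns f1, ..., f3.
Gaussian elimination on [M | v] yields c = (-3, -1, -3).
Check: -3f1 - f2 - 3f3 = <3, 8, -3>.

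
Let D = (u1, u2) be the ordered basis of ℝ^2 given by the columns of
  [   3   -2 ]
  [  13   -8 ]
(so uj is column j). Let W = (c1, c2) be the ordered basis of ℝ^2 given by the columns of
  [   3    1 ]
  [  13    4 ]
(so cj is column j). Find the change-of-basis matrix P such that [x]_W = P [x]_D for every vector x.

Take x = uj: its D-coordinates are the j-th standard unit vector, so P e_j — column j of P — equals [uj]_W.
u1 = c1 + 0·c2, giving column 1 = (1, 0); repeating for each j gives P = [[1, 0], [0, -2]].

[[1, 0], [0, -2]]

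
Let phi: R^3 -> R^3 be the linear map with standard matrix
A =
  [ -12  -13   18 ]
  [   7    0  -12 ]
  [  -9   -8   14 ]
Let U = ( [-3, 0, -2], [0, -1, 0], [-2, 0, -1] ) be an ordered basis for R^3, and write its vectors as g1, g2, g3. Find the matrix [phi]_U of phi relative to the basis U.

[[2, -3, -2], [-3, 0, 2], [-3, -2, 0]]

With P the matrix whose columns are g1, ..., g3, [phi]_U = P^(-1) A P.
Column by column: phi(g1) = A g1 = [0, 3, -1]; its U-coordinates [2, -3, -3] give column 1.
Continuing for each basis vector yields [phi]_U = [[2, -3, -2], [-3, 0, 2], [-3, -2, 0]].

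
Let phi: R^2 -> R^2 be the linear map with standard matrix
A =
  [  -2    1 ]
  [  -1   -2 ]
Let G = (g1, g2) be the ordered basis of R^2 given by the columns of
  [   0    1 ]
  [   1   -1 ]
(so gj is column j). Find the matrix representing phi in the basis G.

Let P have columns g1, g2. Then [phi]_G = P^(-1) A P.
Here det P = -1, so P^(-1) is integer; computing A P first and then P^(-1)(A P) gives [[-1, -2], [1, -3]].

[[-1, -2], [1, -3]]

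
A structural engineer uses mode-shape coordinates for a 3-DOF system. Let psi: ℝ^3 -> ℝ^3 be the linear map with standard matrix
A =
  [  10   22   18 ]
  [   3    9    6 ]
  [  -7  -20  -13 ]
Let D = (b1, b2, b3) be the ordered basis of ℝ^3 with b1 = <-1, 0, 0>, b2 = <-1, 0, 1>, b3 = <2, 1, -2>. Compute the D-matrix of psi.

The j-th column of [psi]_D is [psi(bj)]_D.
psi(b1) = A b1 = <-10, -3, 7> = 3b1 + b2 - 3b3, so column 1 is <3, 1, -3>.
Repeating for b2, b3 and assembling the columns gives [[3, -2, 2], [1, 0, -2], [-3, 3, 3]].

[[3, -2, 2], [1, 0, -2], [-3, 3, 3]]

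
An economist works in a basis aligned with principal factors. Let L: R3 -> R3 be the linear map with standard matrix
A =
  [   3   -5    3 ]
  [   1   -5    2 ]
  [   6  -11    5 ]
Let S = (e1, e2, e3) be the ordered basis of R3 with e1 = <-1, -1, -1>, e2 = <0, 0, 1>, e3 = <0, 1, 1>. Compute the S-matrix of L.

With P the matrix whose columns are e1, ..., e3, [L]_S = P^(-1) A P.
Column by column: L(e1) = A e1 = <-1, 2, 0>; its S-coordinates <1, -2, 3> give column 1.
Continuing for each basis vector yields [L]_S = [[1, -3, 2], [-2, 3, -3], [3, -1, -1]].

[[1, -3, 2], [-2, 3, -3], [3, -1, -1]]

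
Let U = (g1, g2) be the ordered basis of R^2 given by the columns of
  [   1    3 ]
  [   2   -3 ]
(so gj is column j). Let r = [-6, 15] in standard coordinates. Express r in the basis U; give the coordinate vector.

[3, -3]

[r]_U is the unique c with M c = r, where M has columns g1, g2.
System: c_1 + 3c_2 = -6, 2c_1 - 3c_2 = 15; solving gives c_1 = 3, c_2 = -3.
Check: 3g1 - 3g2 = [-6, 15].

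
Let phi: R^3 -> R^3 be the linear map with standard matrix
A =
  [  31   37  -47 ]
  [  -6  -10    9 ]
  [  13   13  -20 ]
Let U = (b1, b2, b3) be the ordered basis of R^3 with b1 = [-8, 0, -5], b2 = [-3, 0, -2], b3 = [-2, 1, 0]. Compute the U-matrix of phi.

The j-th column of [phi]_U is [phi(bj)]_U.
phi(b1) = A b1 = [-13, 3, -4] = 2b1 - 3b2 + 3b3, so column 1 is [2, -3, 3].
Repeating for b2, b3 and assembling the columns gives [[2, 1, 3], [-3, -3, -1], [3, 0, 2]].

[[2, 1, 3], [-3, -3, -1], [3, 0, 2]]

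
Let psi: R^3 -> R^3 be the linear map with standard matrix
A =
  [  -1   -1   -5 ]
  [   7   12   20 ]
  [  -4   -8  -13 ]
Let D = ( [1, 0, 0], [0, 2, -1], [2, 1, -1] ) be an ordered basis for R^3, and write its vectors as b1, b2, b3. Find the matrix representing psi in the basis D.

The j-th column of [psi]_D is [psi(bj)]_D.
psi(b1) = A b1 = [-1, 7, -4] = -3b1 + 3b2 + b3, so column 1 is [-3, 3, 1].
Repeating for b2, b3 and assembling the columns gives [[-3, -1, 2], [3, 1, 3], [1, 2, 0]].

[[-3, -1, 2], [3, 1, 3], [1, 2, 0]]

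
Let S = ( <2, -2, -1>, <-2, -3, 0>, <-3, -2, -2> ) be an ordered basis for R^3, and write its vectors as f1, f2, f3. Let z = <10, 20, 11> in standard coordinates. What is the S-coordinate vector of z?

<-3, -2, -4>

Write z = c_1 f1 + ... + c_3 f3 and solve for the c_i.
Row-reducing the augmented matrix [M | z] gives c = (-3, -2, -4).
Check: -3f1 - 2f2 - 4f3 = <10, 20, 11>.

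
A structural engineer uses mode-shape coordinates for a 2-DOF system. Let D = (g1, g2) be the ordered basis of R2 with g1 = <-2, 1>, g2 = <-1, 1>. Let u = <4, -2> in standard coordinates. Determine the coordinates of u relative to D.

[u]_D is the unique c with M c = u, where M has columns g1, g2.
System: -2c_1 - c_2 = 4, c_1 + c_2 = -2; solving gives c_1 = -2, c_2 = 0.
Check: -2g1 + 0·g2 = <4, -2>.

<-2, 0>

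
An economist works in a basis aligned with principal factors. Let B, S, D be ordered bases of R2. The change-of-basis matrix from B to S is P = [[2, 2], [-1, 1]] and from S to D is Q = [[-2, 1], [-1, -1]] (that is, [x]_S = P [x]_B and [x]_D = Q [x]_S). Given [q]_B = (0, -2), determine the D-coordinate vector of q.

(6, 6)

Apply P to get S-coordinates (-4, -2), then Q to get D-coordinates.
The result is [q]_D = (6, 6).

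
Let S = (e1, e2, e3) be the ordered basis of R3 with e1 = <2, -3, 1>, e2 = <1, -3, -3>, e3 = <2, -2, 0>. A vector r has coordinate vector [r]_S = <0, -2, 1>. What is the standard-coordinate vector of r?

<0, 4, 6>

r = M [r]_S, where M has columns e1, ..., e3.
Carrying out the matrix-vector product, r = <0, 4, 6>.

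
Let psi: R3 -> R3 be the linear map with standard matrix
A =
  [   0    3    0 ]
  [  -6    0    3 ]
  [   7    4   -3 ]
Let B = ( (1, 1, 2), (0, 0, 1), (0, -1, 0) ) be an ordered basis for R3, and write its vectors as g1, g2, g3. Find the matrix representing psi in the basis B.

[[3, 0, -3], [-1, -3, 2], [3, -3, -3]]

Let P have columns g1, ..., g3. Then [psi]_B = P^(-1) A P.
Here det P = 1, so P^(-1) is integer; computing A P first and then P^(-1)(A P) gives [[3, 0, -3], [-1, -3, 2], [3, -3, -3]].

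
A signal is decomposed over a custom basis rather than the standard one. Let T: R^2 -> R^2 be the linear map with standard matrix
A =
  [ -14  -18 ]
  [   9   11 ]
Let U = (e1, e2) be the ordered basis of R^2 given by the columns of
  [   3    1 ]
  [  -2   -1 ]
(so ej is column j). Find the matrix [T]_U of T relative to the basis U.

[[-1, 2], [-3, -2]]

With P the matrix whose columns are e1, e2, [T]_U = P^(-1) A P.
Column by column: T(e1) = A e1 = (-6, 5); its U-coordinates (-1, -3) give column 1.
Continuing for each basis vector yields [T]_U = [[-1, 2], [-3, -2]].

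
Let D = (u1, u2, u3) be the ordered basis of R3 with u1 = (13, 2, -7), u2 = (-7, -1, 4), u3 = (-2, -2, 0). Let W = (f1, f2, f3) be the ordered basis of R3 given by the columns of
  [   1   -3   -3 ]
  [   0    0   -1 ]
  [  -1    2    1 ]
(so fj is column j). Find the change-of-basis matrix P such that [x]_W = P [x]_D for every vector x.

Take x = uj: its D-coordinates are the j-th standard unit vector, so P e_j — column j of P — equals [uj]_W.
u1 = f1 - 2f2 - 2f3, giving column 1 = (1, -2, -2); repeating for each j gives P = [[1, -1, -2], [-2, 1, -2], [-2, 1, 2]].

[[1, -1, -2], [-2, 1, -2], [-2, 1, 2]]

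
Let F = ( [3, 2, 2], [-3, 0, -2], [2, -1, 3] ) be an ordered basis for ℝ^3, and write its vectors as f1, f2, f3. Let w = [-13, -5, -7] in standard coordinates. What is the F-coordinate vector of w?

Write w = c_1 f1 + ... + c_3 f3 and solve for the c_i.
Gaussian elimination on [M | w] yields c = (-2, 3, 1).
Check: -2f1 + 3f2 + f3 = [-13, -5, -7].

[-2, 3, 1]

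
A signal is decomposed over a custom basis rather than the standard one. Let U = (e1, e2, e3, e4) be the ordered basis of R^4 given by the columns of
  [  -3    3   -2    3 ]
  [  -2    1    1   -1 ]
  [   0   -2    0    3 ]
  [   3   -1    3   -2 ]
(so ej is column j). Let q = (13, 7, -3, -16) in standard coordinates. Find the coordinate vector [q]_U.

(-4, 0, -2, -1)

[q]_U is the unique c with M c = q, where M has columns e1, ..., e4.
Solving this 4x4 system gives c = (-4, 0, -2, -1).
Check: -4e1 + 0·e2 - 2e3 - e4 = (13, 7, -3, -16).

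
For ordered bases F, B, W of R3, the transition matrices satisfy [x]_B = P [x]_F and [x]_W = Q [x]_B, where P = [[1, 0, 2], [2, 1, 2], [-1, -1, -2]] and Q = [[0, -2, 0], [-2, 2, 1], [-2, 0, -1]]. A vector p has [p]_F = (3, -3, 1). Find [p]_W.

(-10, -2, -8)

Apply P to get B-coordinates (5, 5, -2), then Q to get W-coordinates.
The result is [p]_W = (-10, -2, -8).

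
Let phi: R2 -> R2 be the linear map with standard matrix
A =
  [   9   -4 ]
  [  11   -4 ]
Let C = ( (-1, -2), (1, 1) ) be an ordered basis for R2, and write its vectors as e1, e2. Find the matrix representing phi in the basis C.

Let P have columns e1, e2. Then [phi]_C = P^(-1) A P.
Here det P = 1, so P^(-1) is integer; computing A P first and then P^(-1)(A P) gives [[2, -2], [1, 3]].

[[2, -2], [1, 3]]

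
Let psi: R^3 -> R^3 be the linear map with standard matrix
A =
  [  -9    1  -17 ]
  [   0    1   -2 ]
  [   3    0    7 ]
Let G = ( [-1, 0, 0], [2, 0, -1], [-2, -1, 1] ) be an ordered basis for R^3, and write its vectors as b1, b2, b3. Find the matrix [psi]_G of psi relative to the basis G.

With P the matrix whose columns are b1, ..., b3, [psi]_G = P^(-1) A P.
Column by column: psi(b1) = A b1 = [9, 0, -3]; its G-coordinates [-3, 3, 0] give column 1.
Continuing for each basis vector yields [psi]_G = [[-3, 3, -2], [3, -1, 2], [0, -2, 3]].

[[-3, 3, -2], [3, -1, 2], [0, -2, 3]]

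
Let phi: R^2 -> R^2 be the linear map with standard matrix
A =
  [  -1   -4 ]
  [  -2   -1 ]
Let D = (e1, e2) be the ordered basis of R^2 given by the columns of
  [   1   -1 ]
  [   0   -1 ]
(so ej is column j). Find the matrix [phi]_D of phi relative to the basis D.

[[1, 2], [2, -3]]

With P the matrix whose columns are e1, e2, [phi]_D = P^(-1) A P.
Column by column: phi(e1) = A e1 = <-1, -2>; its D-coordinates <1, 2> give column 1.
Continuing for each basis vector yields [phi]_D = [[1, 2], [2, -3]].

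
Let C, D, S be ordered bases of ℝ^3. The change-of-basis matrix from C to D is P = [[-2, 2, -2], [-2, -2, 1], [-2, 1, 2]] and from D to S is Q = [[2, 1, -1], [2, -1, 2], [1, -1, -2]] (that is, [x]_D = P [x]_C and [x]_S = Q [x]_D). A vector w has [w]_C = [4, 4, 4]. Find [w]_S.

[-32, 4, -4]

First [w]_D = P [w]_C = [-8, -12, 4].
Then [w]_S = Q [w]_D = [-32, 4, -4].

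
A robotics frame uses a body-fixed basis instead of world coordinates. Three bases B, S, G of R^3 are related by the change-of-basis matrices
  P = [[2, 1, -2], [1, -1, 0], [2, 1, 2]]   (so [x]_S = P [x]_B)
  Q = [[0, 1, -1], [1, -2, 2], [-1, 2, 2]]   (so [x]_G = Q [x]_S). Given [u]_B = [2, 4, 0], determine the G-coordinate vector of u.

[-10, 28, 4]

Apply P to get S-coordinates [8, -2, 8], then Q to get G-coordinates.
The result is [u]_G = [-10, 28, 4].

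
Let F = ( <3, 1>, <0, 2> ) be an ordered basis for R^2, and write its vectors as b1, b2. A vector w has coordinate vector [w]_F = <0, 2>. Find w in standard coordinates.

By definition w = 0·b1 + 2b2.
Summing componentwise gives <0, 4>.

<0, 4>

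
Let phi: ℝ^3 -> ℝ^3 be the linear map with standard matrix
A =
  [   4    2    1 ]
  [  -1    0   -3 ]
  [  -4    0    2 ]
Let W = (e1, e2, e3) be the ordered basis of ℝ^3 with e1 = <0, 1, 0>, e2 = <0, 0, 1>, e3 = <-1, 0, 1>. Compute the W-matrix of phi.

Let P have columns e1, ..., e3. Then [phi]_W = P^(-1) A P.
Here det P = -1, so P^(-1) is integer; computing A P first and then P^(-1)(A P) gives [[0, -3, -2], [2, 3, 3], [-2, -1, 3]].

[[0, -3, -2], [2, 3, 3], [-2, -1, 3]]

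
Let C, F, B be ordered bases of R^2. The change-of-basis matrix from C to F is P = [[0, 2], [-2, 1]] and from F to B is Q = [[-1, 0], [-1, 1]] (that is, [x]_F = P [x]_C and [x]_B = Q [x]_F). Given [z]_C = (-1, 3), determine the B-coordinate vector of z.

Apply P to get F-coordinates (6, 5), then Q to get B-coordinates.
The result is [z]_B = (-6, -1).

(-6, -1)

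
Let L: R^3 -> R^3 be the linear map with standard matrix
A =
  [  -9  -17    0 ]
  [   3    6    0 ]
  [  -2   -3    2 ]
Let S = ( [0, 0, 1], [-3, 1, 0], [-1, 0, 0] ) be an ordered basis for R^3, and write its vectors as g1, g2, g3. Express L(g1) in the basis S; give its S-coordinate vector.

[2, 0, 0]

Compute L(g1) = A g1 = [0, 0, 2] in standard coordinates.
Then write this in S-coordinates: solve for y in y_1 g1 + ... + y_3 g3 = [0, 0, 2].
This gives y = [2, 0, 0], which is column 1 of [L]_S.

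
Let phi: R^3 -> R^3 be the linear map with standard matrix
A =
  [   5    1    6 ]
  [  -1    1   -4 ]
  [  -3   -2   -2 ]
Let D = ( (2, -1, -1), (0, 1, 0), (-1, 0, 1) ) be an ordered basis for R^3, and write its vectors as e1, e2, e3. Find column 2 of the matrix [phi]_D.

Column 2 of [phi]_D is the D-coordinate vector of phi(e2).
In standard coordinates phi(e2) = A e2 = (1, 1, -2).
Converting to D: (1, 1, -2) = -e1 + 0·e2 - 3e3, so the coordinate vector is (-1, 0, -3).

(-1, 0, -3)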